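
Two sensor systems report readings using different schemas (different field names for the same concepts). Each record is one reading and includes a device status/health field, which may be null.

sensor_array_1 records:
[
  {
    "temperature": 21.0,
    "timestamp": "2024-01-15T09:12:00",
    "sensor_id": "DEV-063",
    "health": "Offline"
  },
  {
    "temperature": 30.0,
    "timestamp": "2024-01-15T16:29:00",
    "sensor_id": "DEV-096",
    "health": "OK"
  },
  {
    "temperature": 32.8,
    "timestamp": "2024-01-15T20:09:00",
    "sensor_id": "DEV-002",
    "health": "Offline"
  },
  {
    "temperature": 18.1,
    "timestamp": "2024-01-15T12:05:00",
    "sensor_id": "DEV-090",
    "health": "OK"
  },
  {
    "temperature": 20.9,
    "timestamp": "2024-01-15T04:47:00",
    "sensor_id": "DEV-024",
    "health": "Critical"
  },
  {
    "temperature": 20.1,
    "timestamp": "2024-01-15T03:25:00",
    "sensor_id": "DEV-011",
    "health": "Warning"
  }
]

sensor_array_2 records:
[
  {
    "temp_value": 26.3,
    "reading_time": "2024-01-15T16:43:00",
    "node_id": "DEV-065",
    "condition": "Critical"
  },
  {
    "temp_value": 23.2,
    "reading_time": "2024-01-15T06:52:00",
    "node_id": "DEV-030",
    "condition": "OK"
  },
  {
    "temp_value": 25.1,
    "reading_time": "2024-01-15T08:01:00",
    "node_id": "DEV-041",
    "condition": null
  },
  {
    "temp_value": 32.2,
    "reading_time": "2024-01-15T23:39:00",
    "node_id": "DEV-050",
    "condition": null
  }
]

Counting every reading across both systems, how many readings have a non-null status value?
8

Schema mapping: "health" (sensor_array_1) = "condition" (sensor_array_2) = status

Non-null in sensor_array_1: 6
Non-null in sensor_array_2: 2

Total non-null: 6 + 2 = 8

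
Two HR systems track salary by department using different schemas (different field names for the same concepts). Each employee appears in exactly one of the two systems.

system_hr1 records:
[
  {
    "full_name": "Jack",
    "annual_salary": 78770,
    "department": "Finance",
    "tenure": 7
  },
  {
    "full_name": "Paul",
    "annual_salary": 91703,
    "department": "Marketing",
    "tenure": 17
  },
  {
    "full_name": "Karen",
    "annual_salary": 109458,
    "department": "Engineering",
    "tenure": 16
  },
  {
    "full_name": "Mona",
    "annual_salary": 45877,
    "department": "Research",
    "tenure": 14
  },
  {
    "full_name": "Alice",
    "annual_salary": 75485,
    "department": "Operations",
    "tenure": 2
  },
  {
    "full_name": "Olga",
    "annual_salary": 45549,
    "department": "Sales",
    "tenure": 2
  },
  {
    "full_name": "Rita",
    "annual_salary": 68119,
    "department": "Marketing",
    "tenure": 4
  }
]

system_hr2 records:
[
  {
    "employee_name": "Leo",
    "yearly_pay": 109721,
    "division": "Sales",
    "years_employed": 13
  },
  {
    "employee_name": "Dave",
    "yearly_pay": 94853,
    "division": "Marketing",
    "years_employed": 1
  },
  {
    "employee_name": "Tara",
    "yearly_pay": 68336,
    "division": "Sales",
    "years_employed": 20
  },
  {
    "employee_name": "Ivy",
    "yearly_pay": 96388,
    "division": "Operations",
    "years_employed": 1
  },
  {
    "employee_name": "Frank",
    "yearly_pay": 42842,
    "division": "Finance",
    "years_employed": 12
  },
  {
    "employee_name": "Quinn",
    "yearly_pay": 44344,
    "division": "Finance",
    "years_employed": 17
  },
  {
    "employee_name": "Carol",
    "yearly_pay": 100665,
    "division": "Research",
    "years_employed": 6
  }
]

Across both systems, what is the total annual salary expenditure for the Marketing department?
254675

Schema mappings:
- "department" (system_hr1) = "division" (system_hr2) = department
- "annual_salary" (system_hr1) = "yearly_pay" (system_hr2) = salary

Marketing salaries from system_hr1: 159822
Marketing salaries from system_hr2: 94853

Total: 159822 + 94853 = 254675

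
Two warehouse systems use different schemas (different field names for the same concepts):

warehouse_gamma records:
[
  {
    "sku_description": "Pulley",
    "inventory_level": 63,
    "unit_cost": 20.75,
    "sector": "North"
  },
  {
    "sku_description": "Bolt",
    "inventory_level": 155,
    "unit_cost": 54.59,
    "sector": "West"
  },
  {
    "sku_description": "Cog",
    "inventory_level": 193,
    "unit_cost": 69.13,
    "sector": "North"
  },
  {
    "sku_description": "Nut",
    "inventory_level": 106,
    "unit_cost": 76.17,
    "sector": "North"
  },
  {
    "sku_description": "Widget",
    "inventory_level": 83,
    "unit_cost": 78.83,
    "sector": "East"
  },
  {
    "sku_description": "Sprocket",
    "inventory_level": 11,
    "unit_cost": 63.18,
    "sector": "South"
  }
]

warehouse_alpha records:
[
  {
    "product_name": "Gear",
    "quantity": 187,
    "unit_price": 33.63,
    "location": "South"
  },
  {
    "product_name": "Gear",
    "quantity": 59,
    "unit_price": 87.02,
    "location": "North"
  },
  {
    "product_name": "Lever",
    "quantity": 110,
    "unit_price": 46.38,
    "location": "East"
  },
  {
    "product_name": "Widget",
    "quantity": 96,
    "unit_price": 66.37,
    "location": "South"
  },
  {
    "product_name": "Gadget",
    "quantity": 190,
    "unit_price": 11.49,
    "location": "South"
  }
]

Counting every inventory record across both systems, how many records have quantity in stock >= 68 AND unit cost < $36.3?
2

Schema mappings:
- "inventory_level" (warehouse_gamma) = "quantity" (warehouse_alpha) = quantity
- "unit_cost" (warehouse_gamma) = "unit_price" (warehouse_alpha) = unit cost

Records meeting both conditions in warehouse_gamma: 0
Records meeting both conditions in warehouse_alpha: 2

Total: 0 + 2 = 2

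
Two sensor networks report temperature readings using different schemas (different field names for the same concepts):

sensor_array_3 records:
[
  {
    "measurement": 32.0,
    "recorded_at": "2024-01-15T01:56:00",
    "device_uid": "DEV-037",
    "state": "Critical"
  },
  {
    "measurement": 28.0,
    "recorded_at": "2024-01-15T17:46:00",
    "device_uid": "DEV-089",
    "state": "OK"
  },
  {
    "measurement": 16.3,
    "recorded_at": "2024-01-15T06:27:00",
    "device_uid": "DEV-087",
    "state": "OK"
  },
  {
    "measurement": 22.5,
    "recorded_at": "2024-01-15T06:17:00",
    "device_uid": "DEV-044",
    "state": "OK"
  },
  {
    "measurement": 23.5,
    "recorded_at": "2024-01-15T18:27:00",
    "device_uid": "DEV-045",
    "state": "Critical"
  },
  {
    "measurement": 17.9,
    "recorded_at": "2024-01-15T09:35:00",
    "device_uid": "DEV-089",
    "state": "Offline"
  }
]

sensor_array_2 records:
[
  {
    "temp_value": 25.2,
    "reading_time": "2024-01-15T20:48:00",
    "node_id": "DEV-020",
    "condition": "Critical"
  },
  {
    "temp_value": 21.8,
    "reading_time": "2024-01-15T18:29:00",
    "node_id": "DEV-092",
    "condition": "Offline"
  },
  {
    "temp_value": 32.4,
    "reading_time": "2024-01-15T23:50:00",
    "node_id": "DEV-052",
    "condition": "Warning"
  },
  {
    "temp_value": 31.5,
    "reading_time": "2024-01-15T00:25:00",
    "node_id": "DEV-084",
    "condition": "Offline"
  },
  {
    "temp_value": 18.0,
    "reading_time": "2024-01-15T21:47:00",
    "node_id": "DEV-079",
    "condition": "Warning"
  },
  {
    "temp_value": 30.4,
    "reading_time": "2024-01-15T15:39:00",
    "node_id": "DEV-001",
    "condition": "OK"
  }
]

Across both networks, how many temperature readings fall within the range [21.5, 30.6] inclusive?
6

Schema mapping: "measurement" (sensor_array_3) = "temp_value" (sensor_array_2) = temperature

Readings in [21.5, 30.6] from sensor_array_3: 3
Readings in [21.5, 30.6] from sensor_array_2: 3

Total count: 3 + 3 = 6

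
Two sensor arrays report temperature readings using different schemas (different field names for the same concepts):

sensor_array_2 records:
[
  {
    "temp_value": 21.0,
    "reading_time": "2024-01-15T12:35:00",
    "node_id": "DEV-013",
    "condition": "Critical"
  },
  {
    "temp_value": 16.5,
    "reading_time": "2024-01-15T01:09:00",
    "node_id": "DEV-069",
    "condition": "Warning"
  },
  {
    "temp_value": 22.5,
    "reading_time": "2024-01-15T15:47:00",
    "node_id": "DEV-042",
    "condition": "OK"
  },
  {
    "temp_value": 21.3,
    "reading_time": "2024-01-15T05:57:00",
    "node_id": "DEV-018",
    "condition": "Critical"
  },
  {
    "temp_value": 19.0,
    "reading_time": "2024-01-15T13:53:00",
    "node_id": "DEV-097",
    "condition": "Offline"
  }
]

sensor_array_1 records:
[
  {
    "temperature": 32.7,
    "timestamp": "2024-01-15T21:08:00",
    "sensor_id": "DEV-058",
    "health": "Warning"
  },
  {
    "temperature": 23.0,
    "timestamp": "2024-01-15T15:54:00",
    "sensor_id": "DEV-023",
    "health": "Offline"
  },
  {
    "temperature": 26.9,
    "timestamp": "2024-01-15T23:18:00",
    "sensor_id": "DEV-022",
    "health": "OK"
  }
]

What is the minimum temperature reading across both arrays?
16.5

Schema mapping: "temp_value" (sensor_array_2) = "temperature" (sensor_array_1) = temperature reading

Minimum in sensor_array_2: 16.5
Minimum in sensor_array_1: 23.0

Overall minimum: min(16.5, 23.0) = 16.5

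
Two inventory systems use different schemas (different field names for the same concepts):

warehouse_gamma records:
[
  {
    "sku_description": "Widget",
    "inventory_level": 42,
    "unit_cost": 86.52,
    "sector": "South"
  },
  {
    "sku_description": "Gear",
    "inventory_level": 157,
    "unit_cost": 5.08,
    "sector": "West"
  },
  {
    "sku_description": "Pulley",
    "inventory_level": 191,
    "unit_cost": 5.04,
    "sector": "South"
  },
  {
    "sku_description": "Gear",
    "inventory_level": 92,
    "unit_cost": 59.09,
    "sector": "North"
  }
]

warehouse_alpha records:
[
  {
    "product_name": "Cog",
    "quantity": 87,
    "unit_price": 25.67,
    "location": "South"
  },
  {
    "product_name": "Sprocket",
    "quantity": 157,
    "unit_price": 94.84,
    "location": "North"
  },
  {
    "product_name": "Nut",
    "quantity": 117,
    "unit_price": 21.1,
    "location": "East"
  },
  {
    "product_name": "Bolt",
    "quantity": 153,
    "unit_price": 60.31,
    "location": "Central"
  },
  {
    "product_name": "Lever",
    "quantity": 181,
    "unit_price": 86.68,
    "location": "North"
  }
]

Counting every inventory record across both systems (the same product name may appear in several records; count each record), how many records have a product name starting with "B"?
1

Schema mapping: "sku_description" (warehouse_gamma) = "product_name" (warehouse_alpha) = product name

Records with product name starting with "B" in warehouse_gamma: 0
Records with product name starting with "B" in warehouse_alpha: 1

Total: 0 + 1 = 1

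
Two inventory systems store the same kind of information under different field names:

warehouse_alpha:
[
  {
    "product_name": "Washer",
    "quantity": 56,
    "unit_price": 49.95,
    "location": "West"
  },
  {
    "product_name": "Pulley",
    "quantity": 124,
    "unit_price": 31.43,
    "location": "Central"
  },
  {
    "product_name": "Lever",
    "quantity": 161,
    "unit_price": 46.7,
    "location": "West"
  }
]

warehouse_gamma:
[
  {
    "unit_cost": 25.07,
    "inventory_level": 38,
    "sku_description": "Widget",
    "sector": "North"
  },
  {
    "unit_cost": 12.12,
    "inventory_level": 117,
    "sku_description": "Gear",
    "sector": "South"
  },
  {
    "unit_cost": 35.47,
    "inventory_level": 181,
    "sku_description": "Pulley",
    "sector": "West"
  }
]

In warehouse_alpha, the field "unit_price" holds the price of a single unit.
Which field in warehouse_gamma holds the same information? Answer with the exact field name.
unit_cost

In warehouse_alpha, "unit_price" holds the price of a single unit.
The fields in warehouse_gamma are: "unit_cost", "inventory_level", "sku_description", "sector".
"unit_cost" is the match: the name refers to the same concept and its values are decimal currency amounts (e.g. 25.07, 12.12).
The other fields ("inventory_level", "sku_description", "sector") hold different kinds of data.

So "unit_price" in warehouse_alpha corresponds to "unit_cost" in warehouse_gamma.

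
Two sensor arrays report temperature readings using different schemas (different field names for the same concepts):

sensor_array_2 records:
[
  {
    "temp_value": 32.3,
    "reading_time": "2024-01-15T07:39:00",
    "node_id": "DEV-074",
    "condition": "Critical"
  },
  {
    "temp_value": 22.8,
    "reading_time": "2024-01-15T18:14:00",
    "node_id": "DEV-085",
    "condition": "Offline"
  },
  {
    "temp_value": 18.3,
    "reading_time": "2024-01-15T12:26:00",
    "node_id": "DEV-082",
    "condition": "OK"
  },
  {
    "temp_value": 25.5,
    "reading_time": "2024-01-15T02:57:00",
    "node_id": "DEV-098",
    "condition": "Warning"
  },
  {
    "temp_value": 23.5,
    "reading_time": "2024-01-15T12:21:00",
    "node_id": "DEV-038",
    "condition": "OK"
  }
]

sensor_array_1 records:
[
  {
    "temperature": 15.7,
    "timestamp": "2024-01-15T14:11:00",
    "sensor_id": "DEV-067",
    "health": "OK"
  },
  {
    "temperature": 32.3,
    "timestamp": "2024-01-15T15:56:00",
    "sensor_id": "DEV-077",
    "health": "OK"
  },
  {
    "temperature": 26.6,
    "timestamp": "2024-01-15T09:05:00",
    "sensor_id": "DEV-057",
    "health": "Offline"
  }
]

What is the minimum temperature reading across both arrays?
15.7

Schema mapping: "temp_value" (sensor_array_2) = "temperature" (sensor_array_1) = temperature reading

Minimum in sensor_array_2: 18.3
Minimum in sensor_array_1: 15.7

Overall minimum: min(18.3, 15.7) = 15.7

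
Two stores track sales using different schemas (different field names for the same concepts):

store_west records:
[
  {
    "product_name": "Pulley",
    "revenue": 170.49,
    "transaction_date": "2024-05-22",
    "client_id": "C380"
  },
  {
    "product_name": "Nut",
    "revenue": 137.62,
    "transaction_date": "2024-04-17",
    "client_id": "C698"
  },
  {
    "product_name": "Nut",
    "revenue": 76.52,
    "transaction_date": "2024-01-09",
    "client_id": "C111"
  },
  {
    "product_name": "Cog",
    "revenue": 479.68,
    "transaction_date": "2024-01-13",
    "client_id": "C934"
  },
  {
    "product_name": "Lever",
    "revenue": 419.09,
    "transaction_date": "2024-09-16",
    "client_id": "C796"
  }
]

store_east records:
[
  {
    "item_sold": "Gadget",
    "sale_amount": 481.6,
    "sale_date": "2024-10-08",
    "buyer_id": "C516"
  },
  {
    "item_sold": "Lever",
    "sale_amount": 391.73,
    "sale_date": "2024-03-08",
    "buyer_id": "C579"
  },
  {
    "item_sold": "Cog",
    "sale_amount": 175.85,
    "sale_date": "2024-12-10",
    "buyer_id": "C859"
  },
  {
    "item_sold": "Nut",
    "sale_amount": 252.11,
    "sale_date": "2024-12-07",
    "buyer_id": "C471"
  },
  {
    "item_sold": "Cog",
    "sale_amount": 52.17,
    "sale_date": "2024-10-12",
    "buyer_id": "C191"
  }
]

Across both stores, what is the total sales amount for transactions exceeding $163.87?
2370.55

Schema mapping: "revenue" (store_west) = "sale_amount" (store_east) = sale amount

Sum of sales > $163.87 in store_west: 1069.26
Sum of sales > $163.87 in store_east: 1301.29

Total: 1069.26 + 1301.29 = 2370.55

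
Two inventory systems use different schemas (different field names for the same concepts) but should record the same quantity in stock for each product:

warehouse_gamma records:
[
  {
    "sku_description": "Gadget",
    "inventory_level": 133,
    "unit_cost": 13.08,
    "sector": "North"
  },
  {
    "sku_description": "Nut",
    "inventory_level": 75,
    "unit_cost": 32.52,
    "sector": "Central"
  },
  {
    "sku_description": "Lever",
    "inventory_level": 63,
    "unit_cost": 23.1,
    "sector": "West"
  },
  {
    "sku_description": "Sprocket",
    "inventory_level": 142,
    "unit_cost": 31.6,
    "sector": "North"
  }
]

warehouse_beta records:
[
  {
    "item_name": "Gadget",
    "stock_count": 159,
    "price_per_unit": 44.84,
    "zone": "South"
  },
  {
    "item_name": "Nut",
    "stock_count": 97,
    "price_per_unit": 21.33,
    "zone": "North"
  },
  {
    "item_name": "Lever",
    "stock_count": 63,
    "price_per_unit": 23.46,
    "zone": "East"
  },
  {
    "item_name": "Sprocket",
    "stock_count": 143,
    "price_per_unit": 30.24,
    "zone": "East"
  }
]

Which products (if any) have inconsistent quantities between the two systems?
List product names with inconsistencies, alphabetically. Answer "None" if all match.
Gadget, Nut, Sprocket

Schema mappings:
- "sku_description" (warehouse_gamma) = "item_name" (warehouse_beta) = product name
- "inventory_level" (warehouse_gamma) = "stock_count" (warehouse_beta) = quantity

Comparison:
  Gadget: 133 vs 159 - MISMATCH
  Nut: 75 vs 97 - MISMATCH
  Lever: 63 vs 63 - MATCH
  Sprocket: 142 vs 143 - MISMATCH

Products with inconsistencies: Gadget, Nut, Sprocket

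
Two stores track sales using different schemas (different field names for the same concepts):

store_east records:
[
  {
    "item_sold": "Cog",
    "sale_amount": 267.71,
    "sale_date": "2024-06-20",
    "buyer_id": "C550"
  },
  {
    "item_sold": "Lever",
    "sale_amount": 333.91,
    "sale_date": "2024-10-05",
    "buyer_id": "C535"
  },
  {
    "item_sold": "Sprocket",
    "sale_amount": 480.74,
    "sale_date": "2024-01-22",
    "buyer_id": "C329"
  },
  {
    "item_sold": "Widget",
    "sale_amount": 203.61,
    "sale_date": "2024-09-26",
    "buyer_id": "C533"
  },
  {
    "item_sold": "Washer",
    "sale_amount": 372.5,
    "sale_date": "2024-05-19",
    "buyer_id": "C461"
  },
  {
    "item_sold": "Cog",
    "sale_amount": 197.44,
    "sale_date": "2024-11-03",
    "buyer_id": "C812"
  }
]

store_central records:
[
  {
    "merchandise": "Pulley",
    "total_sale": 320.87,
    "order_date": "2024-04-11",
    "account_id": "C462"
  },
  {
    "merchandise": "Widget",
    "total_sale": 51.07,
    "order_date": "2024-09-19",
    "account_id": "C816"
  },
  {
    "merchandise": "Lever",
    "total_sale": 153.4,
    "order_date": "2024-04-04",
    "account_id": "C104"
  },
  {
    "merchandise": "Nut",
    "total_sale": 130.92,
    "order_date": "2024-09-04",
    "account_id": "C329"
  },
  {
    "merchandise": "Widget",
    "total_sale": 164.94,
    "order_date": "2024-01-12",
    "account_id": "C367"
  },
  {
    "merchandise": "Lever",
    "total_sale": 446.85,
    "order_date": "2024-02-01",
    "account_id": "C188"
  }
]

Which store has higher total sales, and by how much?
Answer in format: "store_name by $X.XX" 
store_east by $587.86

Schema mapping: "sale_amount" (store_east) = "total_sale" (store_central) = sale amount

Total for store_east: 1855.91
Total for store_central: 1268.05

Difference: |1855.91 - 1268.05| = 587.86
store_east has higher sales by $587.86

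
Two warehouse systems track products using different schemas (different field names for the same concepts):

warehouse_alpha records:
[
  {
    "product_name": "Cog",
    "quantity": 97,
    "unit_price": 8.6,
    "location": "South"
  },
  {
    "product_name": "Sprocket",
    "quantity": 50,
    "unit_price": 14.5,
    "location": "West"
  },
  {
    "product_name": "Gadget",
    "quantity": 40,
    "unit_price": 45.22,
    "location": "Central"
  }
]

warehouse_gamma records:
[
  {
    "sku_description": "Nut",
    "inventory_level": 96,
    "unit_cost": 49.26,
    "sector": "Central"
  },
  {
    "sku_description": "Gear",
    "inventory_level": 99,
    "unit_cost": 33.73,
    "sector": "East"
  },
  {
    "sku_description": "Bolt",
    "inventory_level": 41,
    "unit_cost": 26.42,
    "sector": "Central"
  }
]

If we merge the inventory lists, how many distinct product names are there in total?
6

Schema mapping: "product_name" (warehouse_alpha) = "sku_description" (warehouse_gamma) = product name

Products in warehouse_alpha: ['Cog', 'Gadget', 'Sprocket']
Products in warehouse_gamma: ['Bolt', 'Gear', 'Nut']

Union (unique products): ['Bolt', 'Cog', 'Gadget', 'Gear', 'Nut', 'Sprocket']
Count: 6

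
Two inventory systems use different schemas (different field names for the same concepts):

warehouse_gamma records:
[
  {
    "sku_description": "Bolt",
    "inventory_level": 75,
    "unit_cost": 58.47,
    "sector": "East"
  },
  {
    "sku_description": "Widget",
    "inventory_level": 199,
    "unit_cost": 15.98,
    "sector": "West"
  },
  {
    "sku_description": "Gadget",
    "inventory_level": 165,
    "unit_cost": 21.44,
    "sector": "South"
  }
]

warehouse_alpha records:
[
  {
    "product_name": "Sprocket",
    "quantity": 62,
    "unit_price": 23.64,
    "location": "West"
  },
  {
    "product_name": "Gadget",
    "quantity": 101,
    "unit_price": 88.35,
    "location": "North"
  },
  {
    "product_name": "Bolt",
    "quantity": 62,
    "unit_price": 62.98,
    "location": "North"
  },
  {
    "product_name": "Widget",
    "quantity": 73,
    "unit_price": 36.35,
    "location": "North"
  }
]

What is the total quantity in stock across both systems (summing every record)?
737

To reconcile these schemas, identify the field holding the quantity in stock in each system:
1. In warehouse_gamma it is "inventory_level"
2. In warehouse_alpha it is "quantity"

From warehouse_gamma: 75 + 199 + 165 = 439
From warehouse_alpha: 62 + 101 + 62 + 73 = 298

Total: 439 + 298 = 737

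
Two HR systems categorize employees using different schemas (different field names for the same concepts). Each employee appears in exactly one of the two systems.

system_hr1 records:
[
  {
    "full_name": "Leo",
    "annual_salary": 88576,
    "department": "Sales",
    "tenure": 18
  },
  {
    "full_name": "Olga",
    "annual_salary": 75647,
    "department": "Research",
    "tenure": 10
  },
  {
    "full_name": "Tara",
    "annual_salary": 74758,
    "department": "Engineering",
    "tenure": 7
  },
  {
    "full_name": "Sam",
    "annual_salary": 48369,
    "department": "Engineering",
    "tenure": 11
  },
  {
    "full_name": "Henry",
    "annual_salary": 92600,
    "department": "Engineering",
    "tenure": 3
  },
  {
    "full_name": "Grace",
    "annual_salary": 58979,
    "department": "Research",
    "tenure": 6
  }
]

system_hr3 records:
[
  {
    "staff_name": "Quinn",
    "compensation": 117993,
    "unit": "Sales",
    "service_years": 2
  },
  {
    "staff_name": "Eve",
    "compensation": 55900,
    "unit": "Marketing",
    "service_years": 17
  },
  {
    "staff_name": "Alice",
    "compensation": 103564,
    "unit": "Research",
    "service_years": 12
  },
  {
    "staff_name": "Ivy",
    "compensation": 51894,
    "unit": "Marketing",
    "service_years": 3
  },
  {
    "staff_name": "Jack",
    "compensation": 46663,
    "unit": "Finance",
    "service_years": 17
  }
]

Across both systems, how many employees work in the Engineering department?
3

Schema mapping: "department" (system_hr1) = "unit" (system_hr3) = department

Engineering employees in system_hr1: 3
Engineering employees in system_hr3: 0

Total in Engineering: 3 + 0 = 3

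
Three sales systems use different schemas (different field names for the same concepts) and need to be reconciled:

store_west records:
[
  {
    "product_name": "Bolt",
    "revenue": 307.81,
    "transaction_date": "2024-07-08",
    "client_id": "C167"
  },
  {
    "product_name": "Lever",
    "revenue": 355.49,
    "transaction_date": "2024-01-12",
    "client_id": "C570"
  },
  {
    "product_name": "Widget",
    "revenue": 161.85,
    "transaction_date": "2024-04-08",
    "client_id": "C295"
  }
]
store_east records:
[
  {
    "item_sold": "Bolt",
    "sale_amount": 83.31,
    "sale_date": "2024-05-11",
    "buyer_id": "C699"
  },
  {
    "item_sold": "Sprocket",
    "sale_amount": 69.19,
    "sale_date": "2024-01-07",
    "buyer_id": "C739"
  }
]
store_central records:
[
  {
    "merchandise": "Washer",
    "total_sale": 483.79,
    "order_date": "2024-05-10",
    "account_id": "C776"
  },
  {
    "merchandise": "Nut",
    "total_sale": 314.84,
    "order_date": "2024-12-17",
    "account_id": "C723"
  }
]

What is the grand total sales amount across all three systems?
1776.28

Schema reconciliation - all amount fields map to sale amount:

store_west (revenue): 825.15
store_east (sale_amount): 152.5
store_central (total_sale): 798.63

Grand total: 1776.28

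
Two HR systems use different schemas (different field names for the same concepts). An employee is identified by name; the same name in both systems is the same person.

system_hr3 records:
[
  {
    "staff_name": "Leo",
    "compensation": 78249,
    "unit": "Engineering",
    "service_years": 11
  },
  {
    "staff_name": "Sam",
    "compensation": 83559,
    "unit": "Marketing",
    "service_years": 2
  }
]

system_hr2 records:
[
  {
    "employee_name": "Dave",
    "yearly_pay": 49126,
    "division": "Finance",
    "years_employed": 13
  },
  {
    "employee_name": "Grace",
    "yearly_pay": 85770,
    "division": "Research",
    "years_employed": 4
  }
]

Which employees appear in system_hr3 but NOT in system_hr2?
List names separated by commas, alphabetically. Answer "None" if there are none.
Leo, Sam

Schema mapping: "staff_name" (system_hr3) = "employee_name" (system_hr2) = employee name

Names in system_hr3: ['Leo', 'Sam']
Names in system_hr2: ['Dave', 'Grace']

In system_hr3 but not system_hr2: ['Leo', 'Sam']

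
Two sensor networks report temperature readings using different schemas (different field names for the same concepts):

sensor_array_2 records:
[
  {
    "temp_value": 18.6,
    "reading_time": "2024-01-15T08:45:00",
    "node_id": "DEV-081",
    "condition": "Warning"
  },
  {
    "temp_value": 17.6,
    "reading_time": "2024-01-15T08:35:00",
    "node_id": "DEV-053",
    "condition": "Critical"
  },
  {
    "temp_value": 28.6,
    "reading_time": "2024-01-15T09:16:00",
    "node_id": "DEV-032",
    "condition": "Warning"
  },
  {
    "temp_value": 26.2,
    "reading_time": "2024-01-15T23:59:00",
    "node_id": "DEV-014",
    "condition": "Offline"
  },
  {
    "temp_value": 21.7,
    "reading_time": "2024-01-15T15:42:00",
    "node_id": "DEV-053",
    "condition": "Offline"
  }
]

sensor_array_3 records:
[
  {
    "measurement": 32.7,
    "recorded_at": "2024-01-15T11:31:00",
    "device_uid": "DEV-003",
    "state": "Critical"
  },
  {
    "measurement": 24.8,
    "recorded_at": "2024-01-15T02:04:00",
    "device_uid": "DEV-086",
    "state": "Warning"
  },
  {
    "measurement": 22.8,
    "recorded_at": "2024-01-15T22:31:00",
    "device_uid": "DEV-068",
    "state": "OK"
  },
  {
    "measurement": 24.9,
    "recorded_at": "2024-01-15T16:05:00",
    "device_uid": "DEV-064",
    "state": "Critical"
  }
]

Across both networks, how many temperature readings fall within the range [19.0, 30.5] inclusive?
6

Schema mapping: "temp_value" (sensor_array_2) = "measurement" (sensor_array_3) = temperature

Readings in [19.0, 30.5] from sensor_array_2: 3
Readings in [19.0, 30.5] from sensor_array_3: 3

Total count: 3 + 3 = 6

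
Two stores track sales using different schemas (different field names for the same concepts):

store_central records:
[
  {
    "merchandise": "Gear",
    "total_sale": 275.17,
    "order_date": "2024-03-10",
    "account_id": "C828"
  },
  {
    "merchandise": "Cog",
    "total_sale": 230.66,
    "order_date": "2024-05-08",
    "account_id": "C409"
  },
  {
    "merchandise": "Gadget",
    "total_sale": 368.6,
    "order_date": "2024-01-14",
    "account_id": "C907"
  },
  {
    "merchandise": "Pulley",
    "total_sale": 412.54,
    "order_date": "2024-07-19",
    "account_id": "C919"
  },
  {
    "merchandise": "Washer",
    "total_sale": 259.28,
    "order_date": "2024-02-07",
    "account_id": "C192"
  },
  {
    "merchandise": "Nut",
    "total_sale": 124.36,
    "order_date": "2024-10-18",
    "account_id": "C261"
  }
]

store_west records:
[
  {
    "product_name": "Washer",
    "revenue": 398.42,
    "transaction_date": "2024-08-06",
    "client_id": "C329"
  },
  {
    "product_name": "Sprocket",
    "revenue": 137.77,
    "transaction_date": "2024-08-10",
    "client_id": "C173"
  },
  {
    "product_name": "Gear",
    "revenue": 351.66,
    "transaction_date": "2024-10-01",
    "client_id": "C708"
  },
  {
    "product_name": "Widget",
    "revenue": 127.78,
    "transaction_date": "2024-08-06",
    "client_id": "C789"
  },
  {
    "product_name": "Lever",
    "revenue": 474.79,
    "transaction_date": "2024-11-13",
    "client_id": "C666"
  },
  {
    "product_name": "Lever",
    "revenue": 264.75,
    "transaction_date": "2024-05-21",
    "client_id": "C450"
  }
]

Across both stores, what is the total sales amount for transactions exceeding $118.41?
3425.78

Schema mapping: "total_sale" (store_central) = "revenue" (store_west) = sale amount

Sum of sales > $118.41 in store_central: 1670.61
Sum of sales > $118.41 in store_west: 1755.17

Total: 1670.61 + 1755.17 = 3425.78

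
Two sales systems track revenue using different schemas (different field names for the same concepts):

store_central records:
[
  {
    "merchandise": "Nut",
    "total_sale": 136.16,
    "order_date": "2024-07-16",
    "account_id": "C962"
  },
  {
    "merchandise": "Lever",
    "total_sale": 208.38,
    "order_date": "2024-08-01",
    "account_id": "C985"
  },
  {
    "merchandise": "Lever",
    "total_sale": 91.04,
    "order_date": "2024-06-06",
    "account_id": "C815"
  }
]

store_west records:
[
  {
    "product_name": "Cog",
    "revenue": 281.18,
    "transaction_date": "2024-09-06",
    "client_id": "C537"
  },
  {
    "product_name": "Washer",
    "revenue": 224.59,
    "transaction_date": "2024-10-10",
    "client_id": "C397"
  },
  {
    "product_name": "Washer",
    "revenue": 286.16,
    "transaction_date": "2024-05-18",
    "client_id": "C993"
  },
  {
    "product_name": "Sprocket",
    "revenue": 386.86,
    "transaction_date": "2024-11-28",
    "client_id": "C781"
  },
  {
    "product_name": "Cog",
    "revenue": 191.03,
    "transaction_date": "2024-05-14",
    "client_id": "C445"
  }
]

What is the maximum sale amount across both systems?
386.86

Reconcile: "total_sale" (store_central) = "revenue" (store_west) = sale amount

Maximum in store_central: 208.38
Maximum in store_west: 386.86

Overall maximum: max(208.38, 386.86) = 386.86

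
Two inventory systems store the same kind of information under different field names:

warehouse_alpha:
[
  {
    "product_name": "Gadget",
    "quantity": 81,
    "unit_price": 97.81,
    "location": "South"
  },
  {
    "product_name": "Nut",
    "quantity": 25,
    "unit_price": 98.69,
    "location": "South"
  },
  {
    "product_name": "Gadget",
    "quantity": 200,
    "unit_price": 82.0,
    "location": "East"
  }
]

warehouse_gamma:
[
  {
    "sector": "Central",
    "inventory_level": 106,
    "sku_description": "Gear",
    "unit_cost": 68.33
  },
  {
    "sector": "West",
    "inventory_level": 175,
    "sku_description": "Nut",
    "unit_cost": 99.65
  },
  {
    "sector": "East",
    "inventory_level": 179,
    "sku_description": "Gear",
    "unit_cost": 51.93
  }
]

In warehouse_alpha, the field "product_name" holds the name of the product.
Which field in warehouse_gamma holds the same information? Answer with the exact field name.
sku_description

In warehouse_alpha, "product_name" holds the name of the product.
The fields in warehouse_gamma are: "sector", "inventory_level", "sku_description", "unit_cost".
"sku_description" is the match: the name refers to the same concept and its values are product-name strings (e.g. 'Gear', 'Nut').
The other fields ("sector", "inventory_level", "unit_cost") hold different kinds of data.

So "product_name" in warehouse_alpha corresponds to "sku_description" in warehouse_gamma.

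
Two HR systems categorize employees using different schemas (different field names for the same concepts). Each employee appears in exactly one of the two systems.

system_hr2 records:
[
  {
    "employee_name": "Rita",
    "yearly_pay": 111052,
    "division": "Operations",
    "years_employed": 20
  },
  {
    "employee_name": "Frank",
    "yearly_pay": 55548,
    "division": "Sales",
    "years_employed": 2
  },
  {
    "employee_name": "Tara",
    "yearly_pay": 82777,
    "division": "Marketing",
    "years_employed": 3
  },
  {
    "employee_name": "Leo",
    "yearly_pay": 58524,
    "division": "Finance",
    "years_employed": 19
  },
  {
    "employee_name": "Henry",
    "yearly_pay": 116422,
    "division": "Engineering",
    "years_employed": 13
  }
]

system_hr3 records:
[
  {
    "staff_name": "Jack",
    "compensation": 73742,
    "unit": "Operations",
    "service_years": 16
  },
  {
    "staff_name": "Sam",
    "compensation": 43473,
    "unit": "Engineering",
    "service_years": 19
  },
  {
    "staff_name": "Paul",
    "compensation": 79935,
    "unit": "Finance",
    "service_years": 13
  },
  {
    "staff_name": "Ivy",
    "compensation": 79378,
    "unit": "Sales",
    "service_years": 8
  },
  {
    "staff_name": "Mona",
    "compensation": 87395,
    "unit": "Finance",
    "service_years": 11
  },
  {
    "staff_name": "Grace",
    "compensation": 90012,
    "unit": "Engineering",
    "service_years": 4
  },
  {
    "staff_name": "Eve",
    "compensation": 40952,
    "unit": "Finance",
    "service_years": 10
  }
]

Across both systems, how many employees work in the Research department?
0

Schema mapping: "division" (system_hr2) = "unit" (system_hr3) = department

Research employees in system_hr2: 0
Research employees in system_hr3: 0

Total in Research: 0 + 0 = 0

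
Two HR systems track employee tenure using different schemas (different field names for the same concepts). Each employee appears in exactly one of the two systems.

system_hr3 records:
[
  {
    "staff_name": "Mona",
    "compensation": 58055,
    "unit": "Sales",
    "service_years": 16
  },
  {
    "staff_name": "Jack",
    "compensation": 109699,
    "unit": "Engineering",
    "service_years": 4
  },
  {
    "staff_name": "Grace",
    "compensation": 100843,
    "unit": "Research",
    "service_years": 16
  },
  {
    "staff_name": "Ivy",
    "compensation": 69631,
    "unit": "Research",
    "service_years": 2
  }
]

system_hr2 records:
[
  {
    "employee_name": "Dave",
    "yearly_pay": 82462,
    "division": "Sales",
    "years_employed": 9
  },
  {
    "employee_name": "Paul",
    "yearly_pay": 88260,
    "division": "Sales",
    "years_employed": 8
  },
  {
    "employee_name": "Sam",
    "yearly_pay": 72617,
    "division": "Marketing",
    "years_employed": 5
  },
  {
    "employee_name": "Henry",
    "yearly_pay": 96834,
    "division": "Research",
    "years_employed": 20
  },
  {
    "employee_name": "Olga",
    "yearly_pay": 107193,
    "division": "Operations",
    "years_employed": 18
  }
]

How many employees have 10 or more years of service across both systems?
4

Reconcile schemas: "service_years" (system_hr3) = "years_employed" (system_hr2) = years of service

From system_hr3: 2 employees with >= 10 years
From system_hr2: 2 employees with >= 10 years

Total: 2 + 2 = 4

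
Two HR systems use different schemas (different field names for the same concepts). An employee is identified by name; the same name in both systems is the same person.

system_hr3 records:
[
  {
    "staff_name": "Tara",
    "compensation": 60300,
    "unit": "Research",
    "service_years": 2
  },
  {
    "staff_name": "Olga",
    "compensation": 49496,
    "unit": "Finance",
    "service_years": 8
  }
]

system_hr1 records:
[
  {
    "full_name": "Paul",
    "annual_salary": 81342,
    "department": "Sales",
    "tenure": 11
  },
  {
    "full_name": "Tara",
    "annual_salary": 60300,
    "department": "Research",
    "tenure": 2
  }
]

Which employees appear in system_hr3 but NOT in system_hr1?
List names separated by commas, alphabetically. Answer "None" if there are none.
Olga

Schema mapping: "staff_name" (system_hr3) = "full_name" (system_hr1) = employee name

Names in system_hr3: ['Olga', 'Tara']
Names in system_hr1: ['Paul', 'Tara']

In system_hr3 but not system_hr1: ['Olga']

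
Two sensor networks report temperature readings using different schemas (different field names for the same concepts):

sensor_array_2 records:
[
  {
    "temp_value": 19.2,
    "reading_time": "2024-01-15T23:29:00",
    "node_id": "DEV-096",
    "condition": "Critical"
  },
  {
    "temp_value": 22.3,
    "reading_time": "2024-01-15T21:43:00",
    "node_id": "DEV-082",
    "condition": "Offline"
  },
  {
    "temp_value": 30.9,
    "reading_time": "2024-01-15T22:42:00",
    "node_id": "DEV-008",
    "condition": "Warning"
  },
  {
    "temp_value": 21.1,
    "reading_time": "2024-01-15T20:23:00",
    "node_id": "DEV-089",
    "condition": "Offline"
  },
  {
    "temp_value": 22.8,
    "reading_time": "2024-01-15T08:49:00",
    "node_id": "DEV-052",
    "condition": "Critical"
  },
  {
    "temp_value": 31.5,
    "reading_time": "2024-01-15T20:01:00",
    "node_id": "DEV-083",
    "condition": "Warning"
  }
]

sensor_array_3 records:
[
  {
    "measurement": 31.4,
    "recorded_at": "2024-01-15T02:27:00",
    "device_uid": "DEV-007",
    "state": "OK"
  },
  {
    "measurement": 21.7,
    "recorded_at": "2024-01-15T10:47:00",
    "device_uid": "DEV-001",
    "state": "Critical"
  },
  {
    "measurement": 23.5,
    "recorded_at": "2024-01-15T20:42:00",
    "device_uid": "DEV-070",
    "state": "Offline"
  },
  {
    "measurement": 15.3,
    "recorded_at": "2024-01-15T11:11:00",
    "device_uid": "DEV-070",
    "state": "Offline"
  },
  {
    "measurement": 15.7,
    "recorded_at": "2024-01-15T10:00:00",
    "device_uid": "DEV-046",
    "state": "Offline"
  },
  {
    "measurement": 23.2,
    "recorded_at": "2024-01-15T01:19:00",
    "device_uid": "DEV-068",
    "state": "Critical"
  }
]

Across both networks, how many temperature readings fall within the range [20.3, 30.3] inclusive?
6

Schema mapping: "temp_value" (sensor_array_2) = "measurement" (sensor_array_3) = temperature

Readings in [20.3, 30.3] from sensor_array_2: 3
Readings in [20.3, 30.3] from sensor_array_3: 3

Total count: 3 + 3 = 6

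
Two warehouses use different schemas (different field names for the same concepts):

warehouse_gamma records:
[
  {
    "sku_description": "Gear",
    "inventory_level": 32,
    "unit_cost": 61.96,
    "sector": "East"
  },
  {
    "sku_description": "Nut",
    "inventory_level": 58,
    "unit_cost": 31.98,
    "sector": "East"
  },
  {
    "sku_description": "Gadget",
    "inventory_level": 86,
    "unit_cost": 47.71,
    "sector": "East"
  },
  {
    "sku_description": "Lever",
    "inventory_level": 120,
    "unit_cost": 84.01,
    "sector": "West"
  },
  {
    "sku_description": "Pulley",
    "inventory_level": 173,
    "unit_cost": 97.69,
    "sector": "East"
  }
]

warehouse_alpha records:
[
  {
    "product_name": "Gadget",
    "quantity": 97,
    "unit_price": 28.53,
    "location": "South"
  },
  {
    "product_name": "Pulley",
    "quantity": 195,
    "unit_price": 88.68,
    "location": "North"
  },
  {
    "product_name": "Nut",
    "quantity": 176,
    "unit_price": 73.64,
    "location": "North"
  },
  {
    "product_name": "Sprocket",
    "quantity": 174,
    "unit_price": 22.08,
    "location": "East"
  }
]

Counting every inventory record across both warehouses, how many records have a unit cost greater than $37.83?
6

Schema mapping: "unit_cost" (warehouse_gamma) = "unit_price" (warehouse_alpha) = unit cost

Records > $37.83 in warehouse_gamma: 4
Records > $37.83 in warehouse_alpha: 2

Total count: 4 + 2 = 6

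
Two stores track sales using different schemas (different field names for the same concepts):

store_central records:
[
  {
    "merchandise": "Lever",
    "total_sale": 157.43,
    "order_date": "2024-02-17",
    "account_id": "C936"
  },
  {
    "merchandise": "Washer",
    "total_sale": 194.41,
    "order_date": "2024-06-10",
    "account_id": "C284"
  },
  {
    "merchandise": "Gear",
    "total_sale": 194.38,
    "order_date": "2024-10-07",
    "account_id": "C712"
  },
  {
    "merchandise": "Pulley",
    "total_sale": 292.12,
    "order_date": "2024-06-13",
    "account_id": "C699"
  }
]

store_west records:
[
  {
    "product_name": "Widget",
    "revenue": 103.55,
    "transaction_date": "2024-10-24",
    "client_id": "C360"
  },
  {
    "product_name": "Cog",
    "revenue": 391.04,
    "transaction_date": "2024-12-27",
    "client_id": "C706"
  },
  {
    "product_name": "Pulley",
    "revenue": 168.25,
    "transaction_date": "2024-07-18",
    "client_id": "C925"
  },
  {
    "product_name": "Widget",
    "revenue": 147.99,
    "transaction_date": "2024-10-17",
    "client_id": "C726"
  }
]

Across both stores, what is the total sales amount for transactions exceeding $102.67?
1649.17

Schema mapping: "total_sale" (store_central) = "revenue" (store_west) = sale amount

Sum of sales > $102.67 in store_central: 838.34
Sum of sales > $102.67 in store_west: 810.83

Total: 838.34 + 810.83 = 1649.17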